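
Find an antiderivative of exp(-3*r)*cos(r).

exp(-3*r)*sin(r)/10 - 3*exp(-3*r)*cos(r)/10 + C

Let I denote the integral. Integrate by parts with u = cos(r), dv = exp(-3*r) dr, so v = -exp(-3*r)/3: I = -exp(-3*r)*cos(r)/3 − (1/3)·∫ exp(-3*r)*sin(r) dr.
Apply parts again with u = sin(r), dv = exp(-3*r) dr: ∫ exp(-3*r)*sin(r) dr = -exp(-3*r)*sin(r)/3 + (1/3)·I. Substituting back brings back I: I = exp(-3*r)*sin(r)/9 - exp(-3*r)*cos(r)/3 − (1/9)·I.
Solving for I: (1 + 1/9)·I equals the remaining terms, so I = (9/10)·(exp(-3*r)*sin(r)/9 - exp(-3*r)*cos(r)/3).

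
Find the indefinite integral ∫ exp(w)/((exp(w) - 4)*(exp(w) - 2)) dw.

log(exp(w) - 4)/2 - log(exp(w) - 2)/2 + C

Let u = e^w, du = e^w dw.
The integral becomes ∫ du/((u-4)(u-2)); decompose into partial fractions.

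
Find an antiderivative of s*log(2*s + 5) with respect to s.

s**2*log(2*s + 5)/2 - s**2/4 + 5*s/4 - 25*log(2*s + 5)/8 + C

Use integration by parts with u = log(2*s + 5), dv = s ds.
Then du = 2/(2*s + 5) ds and v = s**2/2.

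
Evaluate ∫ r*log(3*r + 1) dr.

Use integration by parts with u = log(3*r + 1), dv = r dr.
Then du = 3/(3*r + 1) dr and v = r**2/2.

r**2*log(3*r + 1)/2 - r**2/4 + r/6 - log(3*r + 1)/18 + C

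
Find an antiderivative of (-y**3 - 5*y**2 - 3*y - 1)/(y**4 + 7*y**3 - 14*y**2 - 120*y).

log(y)/120 - 157*log(y - 4)/360 + 14*log(y + 5)/45 - 53*log(y + 6)/60 + C

Factor the denominator: y*(y - 4)*(y + 5)*(y + 6).
Partial-fraction decomposition: -53/(60*(y + 6)) + 14/(45*(y + 5)) - 157/(360*(y - 4)) + 1/(120*y).
Integrate each term: A/(y−a) contributes A·log|y−a|.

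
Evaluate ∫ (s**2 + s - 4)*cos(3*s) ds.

Use integration by parts with u = s**2 + s - 4, dv = cos(3*s) ds, so v = sin(3*s)/3.
Apply parts 2 times (tabular method): alternate signs, differentiate u down to 0, integrate dv up.

s**2*sin(3*s)/3 + s*sin(3*s)/3 + 2*s*cos(3*s)/9 - 38*sin(3*s)/27 + cos(3*s)/9 + C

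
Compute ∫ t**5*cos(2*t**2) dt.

Let u = t², du = 2t dt; rewrite as (1/2)∫ u^2·cos(2u) du.
Now integrate by parts 2 times.

t**4*sin(2*t**2)/4 + t**2*cos(2*t**2)/4 - sin(2*t**2)/8 + C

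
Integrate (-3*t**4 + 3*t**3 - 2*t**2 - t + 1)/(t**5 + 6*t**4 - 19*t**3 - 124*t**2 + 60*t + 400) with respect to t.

-611*log(t - 4)/972 + 33*log(t - 2)/392 - 77*log(t + 2)/216 - 24994*log(t + 5)/11907 - 2294/(189*t + 945) + C

Factor the denominator: (t - 4)*(t - 2)*(t + 2)*(t + 5)**2.
Partial-fraction decomposition: -24994/(11907*(t + 5)) + 2294/(189*(t + 5)**2) - 77/(216*(t + 2)) + 33/(392*(t - 2)) - 611/(972*(t - 4)).
Integrate each term; A/(t−a) gives A·log|t−a|; A/(t−a)² gives −A/(t−a).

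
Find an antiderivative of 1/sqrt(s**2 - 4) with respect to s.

log(s + sqrt(s**2 - 4)) + C

Substitute s = 2·sec(θ), so ds = 2·sec(θ)*tan(θ) dθ and the radical becomes sqrt(s**2 - 4) = 2·tan(θ) by the Pythagorean identity.
Integrate the resulting trig expression in θ, then back-substitute sec(θ) = s/2, tan(θ) = sqrt(s**2 - 4)/2 (absorbing any constant into C).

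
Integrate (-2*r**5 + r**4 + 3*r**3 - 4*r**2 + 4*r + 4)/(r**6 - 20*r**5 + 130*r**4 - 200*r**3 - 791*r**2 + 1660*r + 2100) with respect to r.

Factor the denominator: (r - 7)*(r - 6)*(r - 5)**2*(r + 1)*(r + 2).
Partial-fraction decomposition: -1/(98*(r + 2)) - 1/(504*(r + 1)) - 249931/(1764*(r - 5)) - 2663/(42*(r - 5)**2) + 3431/(14*(r - 6)) - 843/(8*(r - 7)).
Integrate each term; A/(r−a) gives A·log|r−a|; A/(r−a)² gives −A/(r−a).

-843*log(r - 7)/8 + 3431*log(r - 6)/14 - 249931*log(r - 5)/1764 - log(r + 1)/504 - log(r + 2)/98 + 2663/(42*r - 210) + C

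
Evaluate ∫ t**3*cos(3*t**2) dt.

t**2*sin(3*t**2)/6 + cos(3*t**2)/18 + C

Let u = t², du = 2t dt; rewrite as (1/2)∫ u^1·cos(3u) du.
Now integrate by parts 1 time.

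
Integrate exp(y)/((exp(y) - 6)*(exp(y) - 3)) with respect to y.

Let u = e^y, du = e^y dy.
The integral becomes ∫ du/((u-3)(u-6)); decompose into partial fractions.

log(exp(y) - 6)/3 - log(exp(y) - 3)/3 + C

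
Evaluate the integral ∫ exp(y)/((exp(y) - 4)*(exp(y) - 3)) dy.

Let u = e^y, du = e^y dy.
The integral becomes ∫ du/((u-4)(u-3)); decompose into partial fractions.

log(exp(y) - 4) - log(exp(y) - 3) + C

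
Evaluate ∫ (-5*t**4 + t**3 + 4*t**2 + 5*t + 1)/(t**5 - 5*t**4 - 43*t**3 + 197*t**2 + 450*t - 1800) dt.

-6089*log(t - 6)/330 + 479*log(t - 5)/30 - 163*log(t - 3)/168 + 433*log(t + 4)/210 - 1587*log(t + 5)/440 + C

Factor the denominator: (t - 6)*(t - 5)*(t - 3)*(t + 4)*(t + 5).
Partial-fraction decomposition: -1587/(440*(t + 5)) + 433/(210*(t + 4)) - 163/(168*(t - 3)) + 479/(30*(t - 5)) - 6089/(330*(t - 6)).
Integrate each term: A/(t−a) contributes A·log|t−a|.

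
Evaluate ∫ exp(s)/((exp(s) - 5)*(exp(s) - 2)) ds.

Let u = e^s, du = e^s ds.
The integral becomes ∫ du/((u-2)(u-5)); decompose into partial fractions.

log(exp(s) - 5)/3 - log(exp(s) - 2)/3 + C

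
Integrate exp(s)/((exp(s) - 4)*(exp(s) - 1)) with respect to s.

Let u = e^s, du = e^s ds.
The integral becomes ∫ du/((u-1)(u-4)); decompose into partial fractions.

log(exp(s) - 4)/3 - log(exp(s) - 1)/3 + C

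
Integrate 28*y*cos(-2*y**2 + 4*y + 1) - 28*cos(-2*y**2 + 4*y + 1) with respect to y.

Let u = 2*y**2 - 4*y - 1, so du = (4*y - 4) dy.
Rewriting, the integral becomes 7·∫ cos(u) du = 7·sin(u).
Substituting back, u = 2*y**2 - 4*y - 1.

-7*sin(-2*y**2 + 4*y + 1) + C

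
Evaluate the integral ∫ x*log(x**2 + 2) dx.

x**2*log(x**2 + 2)/2 - x**2/2 + log(x**2 + 2) + C

Let u = x**2 + 2, so du = (2*x) dx.
The integral becomes (1/2)·∫ log(u) du; integrate by parts with u′=log(u), dv′=du.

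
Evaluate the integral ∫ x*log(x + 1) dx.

Use integration by parts with u = log(x + 1), dv = x dx.
Then du = 1/(x + 1) dx and v = x**2/2.

x**2*log(x + 1)/2 - x**2/4 + x/2 - log(x + 1)/2 + C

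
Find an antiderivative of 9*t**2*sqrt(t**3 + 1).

Let u = t**3 + 1, so du = (3*t**2) dt.
Rewriting, the integral becomes 3·∫ √u du = 3·(2/3)u^(3/2).
Substituting back, u = t**3 + 1.

2*(t**3 + 1)**(3/2) + C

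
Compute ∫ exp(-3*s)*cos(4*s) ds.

4*exp(-3*s)*sin(4*s)/25 - 3*exp(-3*s)*cos(4*s)/25 + C

Let I denote the integral. Integrate by parts with u = cos(4*s), dv = exp(-3*s) ds, so v = -exp(-3*s)/3: I = -exp(-3*s)*cos(4*s)/3 − (4/3)·∫ exp(-3*s)*sin(4*s) ds.
Apply parts again with u = sin(4*s), dv = exp(-3*s) ds: ∫ exp(-3*s)*sin(4*s) ds = -exp(-3*s)*sin(4*s)/3 + (4/3)·I. Substituting back brings back I: I = 4*exp(-3*s)*sin(4*s)/9 - exp(-3*s)*cos(4*s)/3 − (16/9)·I.
Solving for I: (1 + 16/9)·I equals the remaining terms, so I = (9/25)·(4*exp(-3*s)*sin(4*s)/9 - exp(-3*s)*cos(4*s)/3).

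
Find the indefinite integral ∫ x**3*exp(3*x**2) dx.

(3*x**2 - 1)*exp(3*x**2)/18 + C

Let u = x², du = 2x dx; rewrite as (1/2)∫ u^1·exp(3u) du.
Now integrate by parts 1 time.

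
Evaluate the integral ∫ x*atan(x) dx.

x**2*atan(x)/2 - x/2 + atan(x)/2 + C

Use integration by parts with u = arctan(x), dv = x dx.
Then du = 1/(x**2 + 1) dx.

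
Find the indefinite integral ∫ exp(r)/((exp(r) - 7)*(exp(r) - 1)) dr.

log(exp(r) - 7)/6 - log(exp(r) - 1)/6 + C

Let u = e^r, du = e^r dr.
The integral becomes ∫ du/((u-1)(u-7)); decompose into partial fractions.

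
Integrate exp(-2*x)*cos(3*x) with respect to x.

3*exp(-2*x)*sin(3*x)/13 - 2*exp(-2*x)*cos(3*x)/13 + C

Let I denote the integral. Integrate by parts with u = cos(3*x), dv = exp(-2*x) dx, so v = -exp(-2*x)/2: I = -exp(-2*x)*cos(3*x)/2 − (3/2)·∫ exp(-2*x)*sin(3*x) dx.
Apply parts again with u = sin(3*x), dv = exp(-2*x) dx: ∫ exp(-2*x)*sin(3*x) dx = -exp(-2*x)*sin(3*x)/2 + (3/2)·I. Substituting back brings back I: I = 3*exp(-2*x)*sin(3*x)/4 - exp(-2*x)*cos(3*x)/2 − (9/4)·I.
Solving for I: (1 + 9/4)·I equals the remaining terms, so I = (4/13)·(3*exp(-2*x)*sin(3*x)/4 - exp(-2*x)*cos(3*x)/2).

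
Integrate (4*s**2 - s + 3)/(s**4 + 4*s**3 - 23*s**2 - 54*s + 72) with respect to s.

Factor the denominator: (s - 4)*(s - 1)*(s + 3)*(s + 6).
Partial-fraction decomposition: -51/(70*(s + 6)) + 1/(2*(s + 3)) - 1/(14*(s - 1)) + 3/(10*(s - 4)).
Integrate each term: A/(s−a) contributes A·log|s−a|.

3*log(s - 4)/10 - log(s - 1)/14 + log(s + 3)/2 - 51*log(s + 6)/70 + C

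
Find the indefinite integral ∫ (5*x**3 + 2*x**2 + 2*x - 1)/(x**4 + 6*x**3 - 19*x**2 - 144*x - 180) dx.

171*log(x - 5)/154 + 37*log(x + 2)/28 - 31*log(x + 3)/6 + 1021*log(x + 6)/132 + C

Factor the denominator: (x - 5)*(x + 2)*(x + 3)*(x + 6).
Partial-fraction decomposition: 1021/(132*(x + 6)) - 31/(6*(x + 3)) + 37/(28*(x + 2)) + 171/(154*(x - 5)).
Integrate each term: A/(x−a) contributes A·log|x−a|.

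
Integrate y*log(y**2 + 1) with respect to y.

Let u = y**2 + 1, so du = (2*y) dy.
The integral becomes (1/2)·∫ log(u) du; integrate by parts with u′=log(u), dv′=du.

y**2*log(y**2 + 1)/2 - y**2/2 + log(y**2 + 1)/2 + C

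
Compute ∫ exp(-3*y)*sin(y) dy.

-3*exp(-3*y)*sin(y)/10 - exp(-3*y)*cos(y)/10 + C

Let I denote the integral. Integrate by parts with u = sin(y), dv = exp(-3*y) dy, so v = -exp(-3*y)/3: I = -exp(-3*y)*sin(y)/3 + (1/3)·∫ exp(-3*y)*cos(y) dy.
Apply parts again with u = cos(y), dv = exp(-3*y) dy: ∫ exp(-3*y)*cos(y) dy = -exp(-3*y)*cos(y)/3 − (1/3)·I. Substituting back brings back I: I = -exp(-3*y)*sin(y)/3 - exp(-3*y)*cos(y)/9 − (1/9)·I.
Solving for I: (1 + 1/9)·I equals the remaining terms, so I = (9/10)·(-exp(-3*y)*sin(y)/3 - exp(-3*y)*cos(y)/9).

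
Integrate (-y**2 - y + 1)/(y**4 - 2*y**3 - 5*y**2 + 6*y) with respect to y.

Factor the denominator: y*(y - 3)*(y - 1)*(y + 2).
Partial-fraction decomposition: 1/(30*(y + 2)) + 1/(6*(y - 1)) - 11/(30*(y - 3)) + 1/(6*y).
Integrate each term: A/(y−a) contributes A·log|y−a|.

-11*log(y - 3)/30 + log(y + 2)/30 + log(y**2 - y)/6 + C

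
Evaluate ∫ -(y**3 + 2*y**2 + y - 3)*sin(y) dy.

Use integration by parts with u = y**3 + 2*y**2 + y - 3, dv = -sin(y) dy, so v = cos(y).
Apply parts 3 times (tabular method): alternate signs, differentiate u down to 0, integrate dv up.

y**3*cos(y) - 3*y**2*sin(y) + 2*y**2*cos(y) - 4*y*sin(y) - 5*y*cos(y) + 5*sin(y) - 7*cos(y) + C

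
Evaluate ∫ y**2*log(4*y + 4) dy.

Use integration by parts with u = log(4*y + 4), dv = y**2 dy.
Then du = 4/(4*y + 4) dy and v = y**3/3.

y**3*log(4*y + 4)/3 - y**3/9 + y**2/6 - y/3 + log(y + 1)/3 + C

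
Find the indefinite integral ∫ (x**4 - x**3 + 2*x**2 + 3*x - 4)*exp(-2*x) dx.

(-4*x**4 - 4*x**3 - 14*x**2 - 26*x + 3)*exp(-2*x)/8 + C

Use integration by parts with u = x**4 - x**3 + 2*x**2 + 3*x - 4, dv = exp(-2*x) dx, so v = -exp(-2*x)/2.
Apply parts 4 times (tabular method): alternate signs, differentiate u down to 0, integrate dv up.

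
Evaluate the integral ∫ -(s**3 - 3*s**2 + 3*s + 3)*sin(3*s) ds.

s**3*cos(3*s)/3 - s**2*sin(3*s)/3 - s**2*cos(3*s) + 2*s*sin(3*s)/3 + 7*s*cos(3*s)/9 - 7*sin(3*s)/27 + 11*cos(3*s)/9 + C

Use integration by parts with u = s**3 - 3*s**2 + 3*s + 3, dv = -sin(3*s) ds, so v = cos(3*s)/3.
Apply parts 3 times (tabular method): alternate signs, differentiate u down to 0, integrate dv up.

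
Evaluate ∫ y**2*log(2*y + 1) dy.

y**3*log(2*y + 1)/3 - y**3/9 + y**2/12 - y/12 + log(2*y + 1)/24 + C

Use integration by parts with u = log(2*y + 1), dv = y**2 dy.
Then du = 2/(2*y + 1) dy and v = y**3/3.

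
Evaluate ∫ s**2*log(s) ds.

s**3*log(s)/3 - s**3/9 + C

Use integration by parts with u = log(s), dv = s**2 ds.
Then du = 1/s ds and v = s**3/3.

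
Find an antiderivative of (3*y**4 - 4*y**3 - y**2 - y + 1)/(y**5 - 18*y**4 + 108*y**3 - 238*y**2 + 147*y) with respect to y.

Factor the denominator: y*(y - 7)**2*(y - 3)*(y - 1).
Partial-fraction decomposition: 1/(36*(y - 1)) + 31/(24*(y - 3)) + 5905/(3528*(y - 7)) + 722/(21*(y - 7)**2) + 1/(147*y).
Integrate each term; A/(y−a) gives A·log|y−a|; A/(y−a)² gives −A/(y−a).

log(y)/147 + 5905*log(y - 7)/3528 + 31*log(y - 3)/24 + log(y - 1)/36 - 722/(21*y - 147) + C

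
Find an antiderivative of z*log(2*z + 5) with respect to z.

z**2*log(2*z + 5)/2 - z**2/4 + 5*z/4 - 25*log(2*z + 5)/8 + C

Use integration by parts with u = log(2*z + 5), dv = z dz.
Then du = 2/(2*z + 5) dz and v = z**2/2.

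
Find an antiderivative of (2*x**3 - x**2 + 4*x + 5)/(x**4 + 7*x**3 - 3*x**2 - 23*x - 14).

Factor the denominator: (x - 2)*(x + 1)**2*(x + 7).
Partial-fraction decomposition: 379/(162*(x + 7)) - 35/(54*(x + 1)) + 1/(9*(x + 1)**2) + 25/(81*(x - 2)).
Integrate each term; A/(x−a) gives A·log|x−a|; A/(x−a)² gives −A/(x−a).

25*log(x - 2)/81 - 35*log(x + 1)/54 + 379*log(x + 7)/162 - 1/(9*x + 9) + C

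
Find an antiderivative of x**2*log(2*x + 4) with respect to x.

x**3*log(2*x + 4)/3 - x**3/9 + x**2/3 - 4*x/3 + 8*log(x + 2)/3 + C

Use integration by parts with u = log(2*x + 4), dv = x**2 dx.
Then du = 2/(2*x + 4) dx and v = x**3/3.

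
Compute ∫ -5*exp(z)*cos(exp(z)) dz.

Let u = exp(z), so du = (exp(z)) dz.
Rewriting, the integral becomes -5·∫ cos(u) du = -5·sin(u).
Substituting back, u = exp(z).

-5*sin(exp(z)) + C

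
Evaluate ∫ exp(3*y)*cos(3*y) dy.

Let I denote the integral. Integrate by parts with u = cos(3*y), dv = exp(3*y) dy, so v = exp(3*y)/3: I = exp(3*y)*cos(3*y)/3 + ∫ exp(3*y)*sin(3*y) dy.
Apply parts again with u = sin(3*y), dv = exp(3*y) dy: ∫ exp(3*y)*sin(3*y) dy = exp(3*y)*sin(3*y)/3 − I. Substituting back brings back I: I = exp(3*y)*sin(3*y)/3 + exp(3*y)*cos(3*y)/3 − I.
Solving for I: (1 + 1)·I equals the remaining terms, so I = (1/2)·(exp(3*y)*sin(3*y)/3 + exp(3*y)*cos(3*y)/3).

exp(3*y)*sin(3*y)/6 + exp(3*y)*cos(3*y)/6 + C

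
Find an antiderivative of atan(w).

w*atan(w) - log(w**2 + 1)/2 + C

Use integration by parts with u = arctan(w), dv = dw.
Then du = 1/(w**2 + 1) dw.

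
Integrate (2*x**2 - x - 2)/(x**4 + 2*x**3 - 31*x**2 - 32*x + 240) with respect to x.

13*log(x - 4)/36 - 13*log(x - 3)/56 + 17*log(x + 4)/28 - 53*log(x + 5)/72 + C

Factor the denominator: (x - 4)*(x - 3)*(x + 4)*(x + 5).
Partial-fraction decomposition: -53/(72*(x + 5)) + 17/(28*(x + 4)) - 13/(56*(x - 3)) + 13/(36*(x - 4)).
Integrate each term: A/(x−a) contributes A·log|x−a|.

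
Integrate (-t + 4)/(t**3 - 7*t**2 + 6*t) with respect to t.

2*log(t)/3 - log(t - 6)/15 - 3*log(t - 1)/5 + C

Factor the denominator: t*(t - 6)*(t - 1).
Partial-fraction decomposition: -3/(5*(t - 1)) - 1/(15*(t - 6)) + 2/(3*t).
Integrate each term: A/(t−a) contributes A·log|t−a|.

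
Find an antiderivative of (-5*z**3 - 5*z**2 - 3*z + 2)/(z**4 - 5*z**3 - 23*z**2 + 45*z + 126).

Factor the denominator: (z - 7)*(z - 3)*(z + 2)*(z + 3).
Partial-fraction decomposition: -101/(60*(z + 3)) + 28/(45*(z + 2)) + 187/(120*(z - 3)) - 1979/(360*(z - 7)).
Integrate each term: A/(z−a) contributes A·log|z−a|.

-1979*log(z - 7)/360 + 187*log(z - 3)/120 + 28*log(z + 2)/45 - 101*log(z + 3)/60 + C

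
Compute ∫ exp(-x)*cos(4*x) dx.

Let I denote the integral. Integrate by parts with u = cos(4*x), dv = exp(-x) dx, so v = -exp(-x): I = -exp(-x)*cos(4*x) − 4·∫ exp(-x)*sin(4*x) dx.
Apply parts again with u = sin(4*x), dv = exp(-x) dx: ∫ exp(-x)*sin(4*x) dx = -exp(-x)*sin(4*x) + 4·I. Substituting back brings back I: I = 4*exp(-x)*sin(4*x) - exp(-x)*cos(4*x) − 16·I.
Solving for I: (1 + 16)·I equals the remaining terms, so I = (1/17)·(4*exp(-x)*sin(4*x) - exp(-x)*cos(4*x)).

4*exp(-x)*sin(4*x)/17 - exp(-x)*cos(4*x)/17 + C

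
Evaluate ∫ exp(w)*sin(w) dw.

exp(w)*sin(w)/2 - exp(w)*cos(w)/2 + C

Let I denote the integral. Integrate by parts with u = sin(w), dv = exp(w) dw, so v = exp(w): I = exp(w)*sin(w) − ∫ exp(w)*cos(w) dw.
Apply parts again with u = cos(w), dv = exp(w) dw: ∫ exp(w)*cos(w) dw = exp(w)*cos(w) + I. Substituting back brings back I: I = exp(w)*sin(w) - exp(w)*cos(w) − I.
Solving for I: (1 + 1)·I equals the remaining terms, so I = (1/2)·(exp(w)*sin(w) - exp(w)*cos(w)).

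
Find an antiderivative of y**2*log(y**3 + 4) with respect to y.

Let u = y**3 + 4, so du = (3*y**2) dy.
The integral becomes (1/3)·∫ log(u) du; integrate by parts with u′=log(u), dv′=du.

y**3*log(y**3 + 4)/3 - y**3/3 + 4*log(y**3 + 4)/3 + C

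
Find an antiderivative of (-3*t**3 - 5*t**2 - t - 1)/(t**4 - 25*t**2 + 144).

-277*log(t - 4)/56 + 65*log(t - 3)/21 + 19*log(t + 3)/21 - 115*log(t + 4)/56 + C

Factor the denominator: (t - 4)*(t - 3)*(t + 3)*(t + 4).
Partial-fraction decomposition: -115/(56*(t + 4)) + 19/(21*(t + 3)) + 65/(21*(t - 3)) - 277/(56*(t - 4)).
Integrate each term: A/(t−a) contributes A·log|t−a|.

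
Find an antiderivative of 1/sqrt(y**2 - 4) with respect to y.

Substitute y = 2·sec(θ), so dy = 2·sec(θ)*tan(θ) dθ and the radical becomes sqrt(y**2 - 4) = 2·tan(θ) by the Pythagorean identity.
Integrate the resulting trig expression in θ, then back-substitute sec(θ) = y/2, tan(θ) = sqrt(y**2 - 4)/2 (absorbing any constant into C).

log(y + sqrt(y**2 - 4)) + C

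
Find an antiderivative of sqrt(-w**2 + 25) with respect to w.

Substitute w = 5·sin(θ), so dw = 5·cos(θ) dθ and the radical becomes sqrt(-w**2 + 25) = 5·cos(θ) by the Pythagorean identity.
Integrate the resulting trig expression in θ, then back-substitute θ = asin(w/5), sin(θ) = w/5, cos(θ) = sqrt(-w**2 + 25)/5 (absorbing any constant into C).

w*sqrt(-w**2 + 25)/2 + 25*asin(w/5)/2 + C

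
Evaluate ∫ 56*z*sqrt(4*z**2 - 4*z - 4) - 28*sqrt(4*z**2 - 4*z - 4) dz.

14*(4*z**2 - 4*z - 4)**(3/2)/3 + C

Let u = 4*z**2 - 4*z - 4, so du = (8*z - 4) dz.
Rewriting, the integral becomes 7·∫ √u du = 7·(2/3)u^(3/2).
Substituting back, u = 4*z**2 - 4*z - 4.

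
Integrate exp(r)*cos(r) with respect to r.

Let I denote the integral. Integrate by parts with u = cos(r), dv = exp(r) dr, so v = exp(r): I = exp(r)*cos(r) + ∫ exp(r)*sin(r) dr.
Apply parts again with u = sin(r), dv = exp(r) dr: ∫ exp(r)*sin(r) dr = exp(r)*sin(r) − I. Substituting back brings back I: I = exp(r)*sin(r) + exp(r)*cos(r) − I.
Solving for I: (1 + 1)·I equals the remaining terms, so I = (1/2)·(exp(r)*sin(r) + exp(r)*cos(r)).

exp(r)*sin(r)/2 + exp(r)*cos(r)/2 + C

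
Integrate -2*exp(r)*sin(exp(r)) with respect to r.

2*cos(exp(r)) + C

Let u = exp(r), so du = (exp(r)) dr.
Rewriting, the integral becomes -2·∫ sin(u) du = -2·-cos(u).
Substituting back, u = exp(r).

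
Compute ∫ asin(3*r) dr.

r*asin(3*r) + sqrt(-9*r**2 + 1)/3 + C

Use integration by parts with u = arcsin(3*r), dv = dr.
Then du = 3/sqrt(-9*r**2 + 1) dr.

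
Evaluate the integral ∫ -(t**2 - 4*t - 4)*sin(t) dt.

t**2*cos(t) - 2*t*sin(t) - 4*t*cos(t) + 4*sin(t) - 6*cos(t) + C

Use integration by parts with u = t**2 - 4*t - 4, dv = -sin(t) dt, so v = cos(t).
Apply parts 2 times (tabular method): alternate signs, differentiate u down to 0, integrate dv up.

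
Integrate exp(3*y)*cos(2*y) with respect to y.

2*exp(3*y)*sin(2*y)/13 + 3*exp(3*y)*cos(2*y)/13 + C

Let I denote the integral. Integrate by parts with u = cos(2*y), dv = exp(3*y) dy, so v = exp(3*y)/3: I = exp(3*y)*cos(2*y)/3 + (2/3)·∫ exp(3*y)*sin(2*y) dy.
Apply parts again with u = sin(2*y), dv = exp(3*y) dy: ∫ exp(3*y)*sin(2*y) dy = exp(3*y)*sin(2*y)/3 − (2/3)·I. Substituting back brings back I: I = 2*exp(3*y)*sin(2*y)/9 + exp(3*y)*cos(2*y)/3 − (4/9)·I.
Solving for I: (1 + 4/9)·I equals the remaining terms, so I = (9/13)·(2*exp(3*y)*sin(2*y)/9 + exp(3*y)*cos(2*y)/3).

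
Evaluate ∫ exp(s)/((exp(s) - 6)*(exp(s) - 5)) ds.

Let u = e^s, du = e^s ds.
The integral becomes ∫ du/((u-5)(u-6)); decompose into partial fractions.

log(exp(s) - 6) - log(exp(s) - 5) + C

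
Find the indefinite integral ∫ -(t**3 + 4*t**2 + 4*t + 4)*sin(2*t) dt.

t**3*cos(2*t)/2 - 3*t**2*sin(2*t)/4 + 2*t**2*cos(2*t) - 2*t*sin(2*t) + 5*t*cos(2*t)/4 - 5*sin(2*t)/8 + cos(2*t) + C

Use integration by parts with u = t**3 + 4*t**2 + 4*t + 4, dv = -sin(2*t) dt, so v = cos(2*t)/2.
Apply parts 3 times (tabular method): alternate signs, differentiate u down to 0, integrate dv up.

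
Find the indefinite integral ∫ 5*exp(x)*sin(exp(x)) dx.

-5*cos(exp(x)) + C

Let u = exp(x), so du = (exp(x)) dx.
Rewriting, the integral becomes 5·∫ sin(u) du = 5·-cos(u).
Substituting back, u = exp(x).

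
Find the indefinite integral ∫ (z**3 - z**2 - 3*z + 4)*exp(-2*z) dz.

(-4*z**3 - 2*z**2 + 10*z - 11)*exp(-2*z)/8 + C

Use integration by parts with u = z**3 - z**2 - 3*z + 4, dv = exp(-2*z) dz, so v = -exp(-2*z)/2.
Apply parts 3 times (tabular method): alternate signs, differentiate u down to 0, integrate dv up.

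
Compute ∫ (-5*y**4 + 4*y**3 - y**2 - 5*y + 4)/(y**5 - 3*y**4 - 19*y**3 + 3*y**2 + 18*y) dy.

Factor the denominator: y*(y - 6)*(y - 1)*(y + 1)*(y + 3).
Partial-fraction decomposition: -503/(216*(y + 3)) + 1/(28*(y + 1)) + 3/(40*(y - 1)) - 2839/(945*(y - 6)) + 2/(9*y).
Integrate each term: A/(y−a) contributes A·log|y−a|.

2*log(y)/9 - 2839*log(y - 6)/945 + 3*log(y - 1)/40 + log(y + 1)/28 - 503*log(y + 3)/216 + C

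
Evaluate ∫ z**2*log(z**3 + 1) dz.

Let u = z**3 + 1, so du = (3*z**2) dz.
The integral becomes (1/3)·∫ log(u) du; integrate by parts with u′=log(u), dv′=du.

z**3*log(z**3 + 1)/3 - z**3/3 + log(z**3 + 1)/3 + C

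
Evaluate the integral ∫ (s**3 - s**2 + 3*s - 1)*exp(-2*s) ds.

Use integration by parts with u = s**3 - s**2 + 3*s - 1, dv = exp(-2*s) ds, so v = -exp(-2*s)/2.
Apply parts 3 times (tabular method): alternate signs, differentiate u down to 0, integrate dv up.

(-4*s**3 - 2*s**2 - 14*s - 3)*exp(-2*s)/8 + C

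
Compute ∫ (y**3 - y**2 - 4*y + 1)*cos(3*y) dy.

y**3*sin(3*y)/3 - y**2*sin(3*y)/3 + y**2*cos(3*y)/3 - 14*y*sin(3*y)/9 - 2*y*cos(3*y)/9 + 11*sin(3*y)/27 - 14*cos(3*y)/27 + C

Use integration by parts with u = y**3 - y**2 - 4*y + 1, dv = cos(3*y) dy, so v = sin(3*y)/3.
Apply parts 3 times (tabular method): alternate signs, differentiate u down to 0, integrate dv up.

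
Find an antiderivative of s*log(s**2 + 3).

s**2*log(s**2 + 3)/2 - s**2/2 + 3*log(s**2 + 3)/2 + C

Let u = s**2 + 3, so du = (2*s) ds.
The integral becomes (1/2)·∫ log(u) du; integrate by parts with u′=log(u), dv′=du.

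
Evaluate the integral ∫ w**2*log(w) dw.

Use integration by parts with u = log(w), dv = w**2 dw.
Then du = 1/w dw and v = w**3/3.

w**3*log(w)/3 - w**3/9 + C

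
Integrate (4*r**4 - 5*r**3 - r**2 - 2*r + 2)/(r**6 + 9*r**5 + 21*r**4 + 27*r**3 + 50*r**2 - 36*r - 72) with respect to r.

-log(r - 1)/140 - 3*log(r + 1)/25 + 229*log(r + 3)/156 - 3121*log(r + 6)/2100 + 189*log(r**2 + 4)/2600 - 407*atan(r/2)/1300 + C

Factor the denominator: (r - 1)*(r + 1)*(r + 3)*(r + 6)*(r**2 + 4).
Partial-fraction decomposition: (189*r - 814)/(1300*(r**2 + 4)) - 3121/(2100*(r + 6)) + 229/(156*(r + 3)) - 3/(25*(r + 1)) - 1/(140*(r - 1)).
Integrate each term; A/(r−a) gives A·log|r−a|; the (Br+D)/(r²+p²) term gives a log and an atan.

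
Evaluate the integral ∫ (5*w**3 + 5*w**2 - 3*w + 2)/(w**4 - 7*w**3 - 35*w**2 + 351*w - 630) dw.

Factor the denominator: (w - 6)*(w - 5)*(w - 3)*(w + 7).
Partial-fraction decomposition: 1447/(1560*(w + 7)) + 173/(60*(w - 3)) - 737/(24*(w - 5)) + 1244/(39*(w - 6)).
Integrate each term: A/(w−a) contributes A·log|w−a|.

1244*log(w - 6)/39 - 737*log(w - 5)/24 + 173*log(w - 3)/60 + 1447*log(w + 7)/1560 + C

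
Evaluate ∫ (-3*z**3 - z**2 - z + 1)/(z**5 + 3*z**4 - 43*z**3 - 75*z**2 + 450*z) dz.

log(z)/450 - 101*log(z - 5)/275 + 23*log(z - 3)/108 - 89*log(z + 5)/100 + 619*log(z + 6)/594 + C

Factor the denominator: z*(z - 5)*(z - 3)*(z + 5)*(z + 6).
Partial-fraction decomposition: 619/(594*(z + 6)) - 89/(100*(z + 5)) + 23/(108*(z - 3)) - 101/(275*(z - 5)) + 1/(450*z).
Integrate each term: A/(z−a) contributes A·log|z−a|.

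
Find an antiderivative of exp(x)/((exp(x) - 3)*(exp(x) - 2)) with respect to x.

Let u = e^x, du = e^x dx.
The integral becomes ∫ du/((u-3)(u-2)); decompose into partial fractions.

log(exp(x) - 3) - log(exp(x) - 2) + C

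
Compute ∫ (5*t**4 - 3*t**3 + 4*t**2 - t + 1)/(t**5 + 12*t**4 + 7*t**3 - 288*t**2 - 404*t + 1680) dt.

Factor the denominator: (t - 4)*(t - 2)*(t + 5)*(t + 6)*(t + 7).
Partial-fraction decomposition: 6619/(99*(t + 7)) - 7279/(80*(t + 6)) + 601/(21*(t + 5)) - 71/(1008*(t - 2)) + 383/(660*(t - 4)).
Integrate each term: A/(t−a) contributes A·log|t−a|.

383*log(t - 4)/660 - 71*log(t - 2)/1008 + 601*log(t + 5)/21 - 7279*log(t + 6)/80 + 6619*log(t + 7)/99 + C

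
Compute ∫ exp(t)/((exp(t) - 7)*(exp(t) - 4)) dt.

Let u = e^t, du = e^t dt.
The integral becomes ∫ du/((u-4)(u-7)); decompose into partial fractions.

log(exp(t) - 7)/3 - log(exp(t) - 4)/3 + C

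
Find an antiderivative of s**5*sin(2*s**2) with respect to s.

Let u = s², du = 2s ds; rewrite as (1/2)∫ u^2·sin(2u) du.
Now integrate by parts 2 times.

-s**4*cos(2*s**2)/4 + s**2*sin(2*s**2)/4 + cos(2*s**2)/8 + C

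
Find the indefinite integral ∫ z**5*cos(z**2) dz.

z**4*sin(z**2)/2 + z**2*cos(z**2) - sin(z**2) + C

Let u = z², du = 2z dz; rewrite as (1/2)∫ u^2·cos(1u) du.
Now integrate by parts 2 times.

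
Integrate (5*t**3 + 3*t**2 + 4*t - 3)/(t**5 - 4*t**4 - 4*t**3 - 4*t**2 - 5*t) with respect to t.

3*log(t)/5 + 239*log(t - 5)/260 - 3*log(t + 1)/4 - 5*log(t**2 + 1)/13 - 9*atan(t)/26 + C

Factor the denominator: t*(t - 5)*(t + 1)*(t**2 + 1).
Partial-fraction decomposition: -(20*t + 9)/(26*(t**2 + 1)) - 3/(4*(t + 1)) + 239/(260*(t - 5)) + 3/(5*t).
Integrate each term; A/(t−a) gives A·log|t−a|; the (Bt+D)/(t²+p²) term gives a log and an atan.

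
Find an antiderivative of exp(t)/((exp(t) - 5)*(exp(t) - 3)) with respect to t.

Let u = e^t, du = e^t dt.
The integral becomes ∫ du/((u-3)(u-5)); decompose into partial fractions.

log(exp(t) - 5)/2 - log(exp(t) - 3)/2 + C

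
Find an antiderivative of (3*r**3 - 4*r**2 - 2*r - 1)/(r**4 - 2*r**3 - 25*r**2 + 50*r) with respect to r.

Factor the denominator: r*(r - 5)*(r - 2)*(r + 5).
Partial-fraction decomposition: 233/(175*(r + 5)) - 1/(14*(r - 2)) + 44/(25*(r - 5)) - 1/(50*r).
Integrate each term: A/(r−a) contributes A·log|r−a|.

-log(r)/50 + 44*log(r - 5)/25 - log(r - 2)/14 + 233*log(r + 5)/175 + C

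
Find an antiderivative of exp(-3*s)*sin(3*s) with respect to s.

-exp(-3*s)*sin(3*s)/6 - exp(-3*s)*cos(3*s)/6 + C

Let I denote the integral. Integrate by parts with u = sin(3*s), dv = exp(-3*s) ds, so v = -exp(-3*s)/3: I = -exp(-3*s)*sin(3*s)/3 + ∫ exp(-3*s)*cos(3*s) ds.
Apply parts again with u = cos(3*s), dv = exp(-3*s) ds: ∫ exp(-3*s)*cos(3*s) ds = -exp(-3*s)*cos(3*s)/3 − I. Substituting back brings back I: I = -exp(-3*s)*sin(3*s)/3 - exp(-3*s)*cos(3*s)/3 − I.
Solving for I: (1 + 1)·I equals the remaining terms, so I = (1/2)·(-exp(-3*s)*sin(3*s)/3 - exp(-3*s)*cos(3*s)/3).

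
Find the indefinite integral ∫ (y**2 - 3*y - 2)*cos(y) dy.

Use integration by parts with u = y**2 - 3*y - 2, dv = cos(y) dy, so v = sin(y).
Apply parts 2 times (tabular method): alternate signs, differentiate u down to 0, integrate dv up.

y**2*sin(y) - 3*y*sin(y) + 2*y*cos(y) - 4*sin(y) - 3*cos(y) + C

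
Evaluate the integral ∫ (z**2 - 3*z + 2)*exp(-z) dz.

(-z**2 + z - 1)*exp(-z) + C

Use integration by parts with u = z**2 - 3*z + 2, dv = exp(-z) dz, so v = -exp(-z).
Apply parts 2 times (tabular method): alternate signs, differentiate u down to 0, integrate dv up.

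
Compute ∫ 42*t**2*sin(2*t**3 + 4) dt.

-7*cos(2*t**3 + 4) + C

Let u = 2*t**3 + 4, so du = (6*t**2) dt.
Rewriting, the integral becomes 7·∫ sin(u) du = 7·-cos(u).
Substituting back, u = 2*t**3 + 4.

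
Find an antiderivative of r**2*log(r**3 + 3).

Let u = r**3 + 3, so du = (3*r**2) dr.
The integral becomes (1/3)·∫ log(u) du; integrate by parts with u′=log(u), dv′=du.

r**3*log(r**3 + 3)/3 - r**3/3 + log(r**3 + 3) + C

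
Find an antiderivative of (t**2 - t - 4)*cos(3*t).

Use integration by parts with u = t**2 - t - 4, dv = cos(3*t) dt, so v = sin(3*t)/3.
Apply parts 2 times (tabular method): alternate signs, differentiate u down to 0, integrate dv up.

t**2*sin(3*t)/3 - t*sin(3*t)/3 + 2*t*cos(3*t)/9 - 38*sin(3*t)/27 - cos(3*t)/9 + C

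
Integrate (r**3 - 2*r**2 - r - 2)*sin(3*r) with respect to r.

-r**3*cos(3*r)/3 + r**2*sin(3*r)/3 + 2*r**2*cos(3*r)/3 - 4*r*sin(3*r)/9 + 5*r*cos(3*r)/9 - 5*sin(3*r)/27 + 14*cos(3*r)/27 + C

Use integration by parts with u = r**3 - 2*r**2 - r - 2, dv = sin(3*r) dr, so v = -cos(3*r)/3.
Apply parts 3 times (tabular method): alternate signs, differentiate u down to 0, integrate dv up.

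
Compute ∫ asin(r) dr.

Use integration by parts with u = arcsin(r), dv = dr.
Then du = 1/sqrt(-r**2 + 1) dr.

r*asin(r) + sqrt(-r**2 + 1) + C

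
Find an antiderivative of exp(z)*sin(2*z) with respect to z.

exp(z)*sin(2*z)/5 - 2*exp(z)*cos(2*z)/5 + C

Let I denote the integral. Integrate by parts with u = sin(2*z), dv = exp(z) dz, so v = exp(z): I = exp(z)*sin(2*z) − 2·∫ exp(z)*cos(2*z) dz.
Apply parts again with u = cos(2*z), dv = exp(z) dz: ∫ exp(z)*cos(2*z) dz = exp(z)*cos(2*z) + 2·I. Substituting back brings back I: I = exp(z)*sin(2*z) - 2*exp(z)*cos(2*z) − 4·I.
Solving for I: (1 + 4)·I equals the remaining terms, so I = (1/5)·(exp(z)*sin(2*z) - 2*exp(z)*cos(2*z)).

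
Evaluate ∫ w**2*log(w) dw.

Use integration by parts with u = log(w), dv = w**2 dw.
Then du = 1/w dw and v = w**3/3.

w**3*log(w)/3 - w**3/9 + C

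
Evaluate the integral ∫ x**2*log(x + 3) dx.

x**3*log(x + 3)/3 - x**3/9 + x**2/2 - 3*x + 9*log(x + 3) + C

Use integration by parts with u = log(x + 3), dv = x**2 dx.
Then du = 1/(x + 3) dx and v = x**3/3.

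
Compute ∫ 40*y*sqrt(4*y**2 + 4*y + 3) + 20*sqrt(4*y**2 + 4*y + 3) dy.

Let u = 4*y**2 + 4*y + 3, so du = (8*y + 4) dy.
Rewriting, the integral becomes 5·∫ √u du = 5·(2/3)u^(3/2).
Substituting back, u = 4*y**2 + 4*y + 3.

10*(4*y**2 + 4*y + 3)**(3/2)/3 + C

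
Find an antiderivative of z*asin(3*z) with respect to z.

Use integration by parts with u = arcsin(3*z), dv = z dz.
Then du = 3/sqrt(-9*z**2 + 1) dz.

z**2*asin(3*z)/2 + z*sqrt(-9*z**2 + 1)/12 - asin(3*z)/36 + C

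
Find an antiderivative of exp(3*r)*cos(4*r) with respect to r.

4*exp(3*r)*sin(4*r)/25 + 3*exp(3*r)*cos(4*r)/25 + C

Let I denote the integral. Integrate by parts with u = cos(4*r), dv = exp(3*r) dr, so v = exp(3*r)/3: I = exp(3*r)*cos(4*r)/3 + (4/3)·∫ exp(3*r)*sin(4*r) dr.
Apply parts again with u = sin(4*r), dv = exp(3*r) dr: ∫ exp(3*r)*sin(4*r) dr = exp(3*r)*sin(4*r)/3 − (4/3)·I. Substituting back brings back I: I = 4*exp(3*r)*sin(4*r)/9 + exp(3*r)*cos(4*r)/3 − (16/9)·I.
Solving for I: (1 + 16/9)·I equals the remaining terms, so I = (9/25)·(4*exp(3*r)*sin(4*r)/9 + exp(3*r)*cos(4*r)/3).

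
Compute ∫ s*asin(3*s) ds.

s**2*asin(3*s)/2 + s*sqrt(-9*s**2 + 1)/12 - asin(3*s)/36 + C

Use integration by parts with u = arcsin(3*s), dv = s ds.
Then du = 3/sqrt(-9*s**2 + 1) ds.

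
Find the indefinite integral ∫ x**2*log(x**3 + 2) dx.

Let u = x**3 + 2, so du = (3*x**2) dx.
The integral becomes (1/3)·∫ log(u) du; integrate by parts with u′=log(u), dv′=du.

x**3*log(x**3 + 2)/3 - x**3/3 + 2*log(x**3 + 2)/3 + C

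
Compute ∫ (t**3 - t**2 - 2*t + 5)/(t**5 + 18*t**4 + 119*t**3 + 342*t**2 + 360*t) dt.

Factor the denominator: t*(t + 3)*(t + 4)*(t + 5)*(t + 6).
Partial-fraction decomposition: -235/(36*(t + 6)) + 27/(2*(t + 5)) - 67/(8*(t + 4)) + 25/(18*(t + 3)) + 1/(72*t).
Integrate each term: A/(t−a) contributes A·log|t−a|.

log(t)/72 + 25*log(t + 3)/18 - 67*log(t + 4)/8 + 27*log(t + 5)/2 - 235*log(t + 6)/36 + C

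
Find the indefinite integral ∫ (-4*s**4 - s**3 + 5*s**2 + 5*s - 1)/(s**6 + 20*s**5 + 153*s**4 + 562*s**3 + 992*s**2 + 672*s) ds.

-log(s)/672 + 47*log(s + 2)/40 - 67*log(s + 3)/3 + 4025*log(s + 4)/288 + 2263*log(s + 7)/315 - 901/(24*s + 96) + C

Factor the denominator: s*(s + 2)*(s + 3)*(s + 4)**2*(s + 7).
Partial-fraction decomposition: 2263/(315*(s + 7)) + 4025/(288*(s + 4)) + 901/(24*(s + 4)**2) - 67/(3*(s + 3)) + 47/(40*(s + 2)) - 1/(672*s).
Integrate each term; A/(s−a) gives A·log|s−a|; A/(s−a)² gives −A/(s−a).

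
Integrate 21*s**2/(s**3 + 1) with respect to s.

7*log(s**3 + 1) + C

Let u = s**3 + 1, so du = (3*s**2) ds.
Rewriting, the integral becomes 7·∫ 1/u du = 7·log(u).
Substituting back, u = s**3 + 1.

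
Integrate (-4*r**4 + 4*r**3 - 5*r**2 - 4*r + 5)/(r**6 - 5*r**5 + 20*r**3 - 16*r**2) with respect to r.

-9*log(r)/64 - 859*log(r - 4)/576 + 55*log(r - 2)/32 - 4*log(r - 1)/9 + 103*log(r + 2)/288 + 5/(16*r) + C

Factor the denominator: r**2*(r - 4)*(r - 2)*(r - 1)*(r + 2).
Partial-fraction decomposition: 103/(288*(r + 2)) - 4/(9*(r - 1)) + 55/(32*(r - 2)) - 859/(576*(r - 4)) - 9/(64*r) - 5/(16*r**2).
Integrate each term; A/(r−a) gives A·log|r−a|; A/(r−a)² gives −A/(r−a).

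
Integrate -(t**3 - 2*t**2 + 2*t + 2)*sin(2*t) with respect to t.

t**3*cos(2*t)/2 - 3*t**2*sin(2*t)/4 - t**2*cos(2*t) + t*sin(2*t) + t*cos(2*t)/4 - sin(2*t)/8 + 3*cos(2*t)/2 + C

Use integration by parts with u = t**3 - 2*t**2 + 2*t + 2, dv = -sin(2*t) dt, so v = cos(2*t)/2.
Apply parts 3 times (tabular method): alternate signs, differentiate u down to 0, integrate dv up.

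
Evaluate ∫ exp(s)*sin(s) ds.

exp(s)*sin(s)/2 - exp(s)*cos(s)/2 + C

Let I denote the integral. Integrate by parts with u = sin(s), dv = exp(s) ds, so v = exp(s): I = exp(s)*sin(s) − ∫ exp(s)*cos(s) ds.
Apply parts again with u = cos(s), dv = exp(s) ds: ∫ exp(s)*cos(s) ds = exp(s)*cos(s) + I. Substituting back brings back I: I = exp(s)*sin(s) - exp(s)*cos(s) − I.
Solving for I: (1 + 1)·I equals the remaining terms, so I = (1/2)·(exp(s)*sin(s) - exp(s)*cos(s)).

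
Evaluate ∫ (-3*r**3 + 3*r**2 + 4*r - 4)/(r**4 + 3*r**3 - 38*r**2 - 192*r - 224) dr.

-26*log(r - 7)/33 - 2*log(r + 2)/3 - 17*log(r + 4)/11 - 10/(r + 4) + C

Factor the denominator: (r - 7)*(r + 2)*(r + 4)**2.
Partial-fraction decomposition: -17/(11*(r + 4)) + 10/(r + 4)**2 - 2/(3*(r + 2)) - 26/(33*(r - 7)).
Integrate each term; A/(r−a) gives A·log|r−a|; A/(r−a)² gives −A/(r−a).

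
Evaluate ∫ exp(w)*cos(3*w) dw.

3*exp(w)*sin(3*w)/10 + exp(w)*cos(3*w)/10 + C

Let I denote the integral. Integrate by parts with u = cos(3*w), dv = exp(w) dw, so v = exp(w): I = exp(w)*cos(3*w) + 3·∫ exp(w)*sin(3*w) dw.
Apply parts again with u = sin(3*w), dv = exp(w) dw: ∫ exp(w)*sin(3*w) dw = exp(w)*sin(3*w) − 3·I. Substituting back brings back I: I = 3*exp(w)*sin(3*w) + exp(w)*cos(3*w) − 9·I.
Solving for I: (1 + 9)·I equals the remaining terms, so I = (1/10)·(3*exp(w)*sin(3*w) + exp(w)*cos(3*w)).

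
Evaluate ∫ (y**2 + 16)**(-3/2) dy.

Substitute y = 4·tan(θ), so dy = 4·sec(θ)^2 dθ and the radical becomes sqrt(y**2 + 16) = 4·sec(θ) by the Pythagorean identity.
Integrate the resulting trig expression in θ, then back-substitute tan(θ) = y/4, sec(θ) = sqrt(y**2 + 16)/4 (absorbing any constant into C).

y/(16*sqrt(y**2 + 16)) + C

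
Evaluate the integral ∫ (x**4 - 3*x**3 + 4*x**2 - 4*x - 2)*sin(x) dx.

-x**4*cos(x) + 4*x**3*sin(x) + 3*x**3*cos(x) - 9*x**2*sin(x) + 8*x**2*cos(x) - 16*x*sin(x) - 14*x*cos(x) + 14*sin(x) - 14*cos(x) + C

Use integration by parts with u = x**4 - 3*x**3 + 4*x**2 - 4*x - 2, dv = sin(x) dx, so v = -cos(x).
Apply parts 4 times (tabular method): alternate signs, differentiate u down to 0, integrate dv up.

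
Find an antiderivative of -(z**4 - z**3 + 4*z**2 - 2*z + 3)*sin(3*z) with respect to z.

z**4*cos(3*z)/3 - 4*z**3*sin(3*z)/9 - z**3*cos(3*z)/3 + z**2*sin(3*z)/3 + 8*z**2*cos(3*z)/9 - 16*z*sin(3*z)/27 - 4*z*cos(3*z)/9 + 4*sin(3*z)/27 + 65*cos(3*z)/81 + C

Use integration by parts with u = z**4 - z**3 + 4*z**2 - 2*z + 3, dv = -sin(3*z) dz, so v = cos(3*z)/3.
Apply parts 4 times (tabular method): alternate signs, differentiate u down to 0, integrate dv up.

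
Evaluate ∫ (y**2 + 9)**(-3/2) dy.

y/(9*sqrt(y**2 + 9)) + C

Substitute y = 3·tan(θ), so dy = 3·sec(θ)^2 dθ and the radical becomes sqrt(y**2 + 9) = 3·sec(θ) by the Pythagorean identity.
Integrate the resulting trig expression in θ, then back-substitute tan(θ) = y/3, sec(θ) = sqrt(y**2 + 9)/3 (absorbing any constant into C).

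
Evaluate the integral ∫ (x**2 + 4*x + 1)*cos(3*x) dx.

x**2*sin(3*x)/3 + 4*x*sin(3*x)/3 + 2*x*cos(3*x)/9 + 7*sin(3*x)/27 + 4*cos(3*x)/9 + C

Use integration by parts with u = x**2 + 4*x + 1, dv = cos(3*x) dx, so v = sin(3*x)/3.
Apply parts 2 times (tabular method): alternate signs, differentiate u down to 0, integrate dv up.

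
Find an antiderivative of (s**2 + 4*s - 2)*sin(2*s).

-s**2*cos(2*s)/2 + s*sin(2*s)/2 - 2*s*cos(2*s) + sin(2*s) + 5*cos(2*s)/4 + C

Use integration by parts with u = s**2 + 4*s - 2, dv = sin(2*s) ds, so v = -cos(2*s)/2.
Apply parts 2 times (tabular method): alternate signs, differentiate u down to 0, integrate dv up.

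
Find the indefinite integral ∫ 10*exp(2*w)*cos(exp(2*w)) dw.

5*sin(exp(2*w)) + C

Let u = exp(2*w), so du = (2*exp(2*w)) dw.
Rewriting, the integral becomes 5·∫ cos(u) du = 5·sin(u).
Substituting back, u = exp(2*w).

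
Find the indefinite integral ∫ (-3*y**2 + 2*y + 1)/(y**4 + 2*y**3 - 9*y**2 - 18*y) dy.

-log(y)/18 - 2*log(y - 3)/9 - 3*log(y + 2)/2 + 16*log(y + 3)/9 + C

Factor the denominator: y*(y - 3)*(y + 2)*(y + 3).
Partial-fraction decomposition: 16/(9*(y + 3)) - 3/(2*(y + 2)) - 2/(9*(y - 3)) - 1/(18*y).
Integrate each term: A/(y−a) contributes A·log|y−a|.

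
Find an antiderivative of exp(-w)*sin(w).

-exp(-w)*sin(w)/2 - exp(-w)*cos(w)/2 + C

Let I denote the integral. Integrate by parts with u = sin(w), dv = exp(-w) dw, so v = -exp(-w): I = -exp(-w)*sin(w) + ∫ exp(-w)*cos(w) dw.
Apply parts again with u = cos(w), dv = exp(-w) dw: ∫ exp(-w)*cos(w) dw = -exp(-w)*cos(w) − I. Substituting back brings back I: I = -exp(-w)*sin(w) - exp(-w)*cos(w) − I.
Solving for I: (1 + 1)·I equals the remaining terms, so I = (1/2)·(-exp(-w)*sin(w) - exp(-w)*cos(w)).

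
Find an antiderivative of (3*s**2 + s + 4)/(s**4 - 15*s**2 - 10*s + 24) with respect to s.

Factor the denominator: (s - 4)*(s - 1)*(s + 2)*(s + 3).
Partial-fraction decomposition: -1/(s + 3) + 7/(9*(s + 2)) - 2/(9*(s - 1)) + 4/(9*(s - 4)).
Integrate each term: A/(s−a) contributes A·log|s−a|.

4*log(s - 4)/9 - 2*log(s - 1)/9 + 7*log(s + 2)/9 - log(s + 3) + C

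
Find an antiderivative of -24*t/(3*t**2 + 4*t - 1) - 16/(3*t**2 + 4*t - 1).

Let u = 3*t**2 + 4*t - 1, so du = (6*t + 4) dt.
Rewriting, the integral becomes -4·∫ 1/u du = -4·log(u).
Substituting back, u = 3*t**2 + 4*t - 1.

-4*log(3*t**2 + 4*t - 1) + C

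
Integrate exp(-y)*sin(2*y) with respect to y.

Let I denote the integral. Integrate by parts with u = sin(2*y), dv = exp(-y) dy, so v = -exp(-y): I = -exp(-y)*sin(2*y) + 2·∫ exp(-y)*cos(2*y) dy.
Apply parts again with u = cos(2*y), dv = exp(-y) dy: ∫ exp(-y)*cos(2*y) dy = -exp(-y)*cos(2*y) − 2·I. Substituting back brings back I: I = -exp(-y)*sin(2*y) - 2*exp(-y)*cos(2*y) − 4·I.
Solving for I: (1 + 4)·I equals the remaining terms, so I = (1/5)·(-exp(-y)*sin(2*y) - 2*exp(-y)*cos(2*y)).

-exp(-y)*sin(2*y)/5 - 2*exp(-y)*cos(2*y)/5 + C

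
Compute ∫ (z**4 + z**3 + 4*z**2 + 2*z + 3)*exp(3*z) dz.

(27*z**4 - 9*z**3 + 117*z**2 - 24*z + 89)*exp(3*z)/81 + C

Use integration by parts with u = z**4 + z**3 + 4*z**2 + 2*z + 3, dv = exp(3*z) dz, so v = exp(3*z)/3.
Apply parts 4 times (tabular method): alternate signs, differentiate u down to 0, integrate dv up.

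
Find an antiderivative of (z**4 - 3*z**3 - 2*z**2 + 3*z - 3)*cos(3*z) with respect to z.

z**4*sin(3*z)/3 - z**3*sin(3*z) + 4*z**3*cos(3*z)/9 - 10*z**2*sin(3*z)/9 - z**2*cos(3*z) + 5*z*sin(3*z)/3 - 20*z*cos(3*z)/27 - 61*sin(3*z)/81 + 5*cos(3*z)/9 + C

Use integration by parts with u = z**4 - 3*z**3 - 2*z**2 + 3*z - 3, dv = cos(3*z) dz, so v = sin(3*z)/3.
Apply parts 4 times (tabular method): alternate signs, differentiate u down to 0, integrate dv up.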